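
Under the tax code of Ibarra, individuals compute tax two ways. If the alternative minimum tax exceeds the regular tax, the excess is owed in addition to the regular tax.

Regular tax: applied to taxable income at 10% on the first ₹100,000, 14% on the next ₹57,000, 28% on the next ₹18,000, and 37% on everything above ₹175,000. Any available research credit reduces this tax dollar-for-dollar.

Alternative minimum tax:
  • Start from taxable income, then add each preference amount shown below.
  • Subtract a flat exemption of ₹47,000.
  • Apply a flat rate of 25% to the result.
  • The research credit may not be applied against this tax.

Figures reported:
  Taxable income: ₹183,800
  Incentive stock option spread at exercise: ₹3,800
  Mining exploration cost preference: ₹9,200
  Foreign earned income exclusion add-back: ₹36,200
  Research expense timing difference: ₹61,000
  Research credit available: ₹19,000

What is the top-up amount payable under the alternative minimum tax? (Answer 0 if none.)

Alternative minimum tax:
  Adjusted income: ₹183,800 + ₹3,800 + ₹9,200 + ₹36,200 + ₹61,000 = ₹294,000
  Less exemption ₹47,000 → base ₹247,000
  ₹247,000 × 25% = ₹61,750

Regular tax:
  ₹100,000 × 10% = ₹10,000
  ₹57,000 × 14% = ₹7,980
  ₹18,000 × 28% = ₹5,040
  ₹8,800 × 37% = ₹3,256
  → ₹26,276
  Less research credit ₹19,000 → ₹7,276

Excess of alternative minimum tax over regular tax: ₹61,750 − ₹7,276 = ₹54,474.

₹54,474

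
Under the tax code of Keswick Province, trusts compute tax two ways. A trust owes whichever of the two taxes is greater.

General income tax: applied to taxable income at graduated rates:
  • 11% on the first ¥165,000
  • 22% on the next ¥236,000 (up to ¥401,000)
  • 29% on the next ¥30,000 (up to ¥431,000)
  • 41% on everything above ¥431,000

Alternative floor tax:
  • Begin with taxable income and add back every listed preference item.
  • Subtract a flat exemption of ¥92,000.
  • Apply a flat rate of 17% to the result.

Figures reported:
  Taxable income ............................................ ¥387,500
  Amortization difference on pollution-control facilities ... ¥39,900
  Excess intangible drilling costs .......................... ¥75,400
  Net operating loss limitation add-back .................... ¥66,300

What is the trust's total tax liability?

¥81,107

Alternative floor tax:
  Adjusted income: ¥387,500 + ¥39,900 + ¥75,400 + ¥66,300 = ¥569,100
  Less exemption ¥92,000 → base ¥477,100
  ¥477,100 × 17% = ¥81,107

General income tax:
  ¥165,000 × 11% = ¥18,150
  ¥222,500 × 22% = ¥48,950
  → ¥67,100

¥81,107 > ¥67,100, so the alternative floor tax is the binding amount.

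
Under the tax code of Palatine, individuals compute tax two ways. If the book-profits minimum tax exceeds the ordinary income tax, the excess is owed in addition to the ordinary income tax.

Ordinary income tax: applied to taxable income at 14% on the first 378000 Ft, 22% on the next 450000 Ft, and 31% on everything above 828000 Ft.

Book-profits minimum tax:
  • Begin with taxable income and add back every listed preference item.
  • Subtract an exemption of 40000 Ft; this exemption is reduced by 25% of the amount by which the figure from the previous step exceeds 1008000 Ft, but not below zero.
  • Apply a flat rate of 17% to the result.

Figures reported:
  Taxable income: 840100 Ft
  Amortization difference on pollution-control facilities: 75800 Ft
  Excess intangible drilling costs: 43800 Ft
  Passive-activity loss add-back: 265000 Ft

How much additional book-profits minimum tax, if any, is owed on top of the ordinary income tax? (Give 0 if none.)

52528 Ft

Book-profits minimum tax:
  Adjusted income: 840100 Ft + 75800 Ft + 43800 Ft + 265000 Ft = 1224700 Ft
  Exemption: 25% × (1224700 Ft − 1008000 Ft) = 54175 Ft ≥ 40000 Ft, so the exemption is fully phased out
  Base: 1224700 Ft − 0 Ft = 1224700 Ft
  1224700 Ft × 17% = 208199 Ft

Ordinary income tax:
  378000 Ft × 14% = 52920 Ft
  450000 Ft × 22% = 99000 Ft
  12100 Ft × 31% = 3751 Ft
  → 155671 Ft

Excess of book-profits minimum tax over ordinary income tax: 208199 Ft − 155671 Ft = 52528 Ft.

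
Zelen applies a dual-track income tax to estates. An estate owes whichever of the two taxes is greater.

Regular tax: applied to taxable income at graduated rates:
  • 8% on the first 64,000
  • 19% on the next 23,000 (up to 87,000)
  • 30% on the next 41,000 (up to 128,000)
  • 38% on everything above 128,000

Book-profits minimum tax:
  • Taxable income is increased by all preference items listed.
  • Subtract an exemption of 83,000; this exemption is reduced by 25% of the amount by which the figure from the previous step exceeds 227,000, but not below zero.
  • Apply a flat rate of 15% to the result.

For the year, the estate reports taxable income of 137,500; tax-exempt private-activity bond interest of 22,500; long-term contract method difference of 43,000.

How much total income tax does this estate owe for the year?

Book-profits minimum tax:
  Adjusted income: 137,500 + 22,500 + 43,000 = 203,000
  Exemption: 203,000 ≤ 227,000, so full 83,000 applies
  Base: 203,000 − 83,000 = 120,000
  120,000 × 15% = 18,000

Regular tax:
  64,000 × 8% = 5,120
  23,000 × 19% = 4,370
  41,000 × 30% = 12,300
  9,500 × 38% = 3,610
  → 25,400

25,400 > 18,000, so the regular tax governs.

25,400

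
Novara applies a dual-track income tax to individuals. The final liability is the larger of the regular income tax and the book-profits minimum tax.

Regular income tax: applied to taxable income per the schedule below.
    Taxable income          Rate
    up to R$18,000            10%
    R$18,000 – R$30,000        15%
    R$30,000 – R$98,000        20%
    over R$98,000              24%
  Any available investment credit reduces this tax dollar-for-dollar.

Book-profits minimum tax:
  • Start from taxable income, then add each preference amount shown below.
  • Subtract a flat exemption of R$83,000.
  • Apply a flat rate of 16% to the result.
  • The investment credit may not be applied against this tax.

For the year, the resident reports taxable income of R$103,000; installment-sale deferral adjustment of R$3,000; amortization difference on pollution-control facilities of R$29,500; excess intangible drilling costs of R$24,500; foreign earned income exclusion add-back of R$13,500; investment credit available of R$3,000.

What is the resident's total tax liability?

Book-profits minimum tax:
  Adjusted income: R$103,000 + R$3,000 + R$29,500 + R$24,500 + R$13,500 = R$173,500
  Less exemption R$83,000 → base R$90,500
  R$90,500 × 16% = R$14,480

Regular income tax:
  R$18,000 × 10% = R$1,800
  R$12,000 × 15% = R$1,800
  R$68,000 × 20% = R$13,600
  R$5,000 × 24% = R$1,200
  → R$18,400
  Less investment credit R$3,000 → R$15,400

R$15,400 > R$14,480, so the regular income tax governs.

R$15,400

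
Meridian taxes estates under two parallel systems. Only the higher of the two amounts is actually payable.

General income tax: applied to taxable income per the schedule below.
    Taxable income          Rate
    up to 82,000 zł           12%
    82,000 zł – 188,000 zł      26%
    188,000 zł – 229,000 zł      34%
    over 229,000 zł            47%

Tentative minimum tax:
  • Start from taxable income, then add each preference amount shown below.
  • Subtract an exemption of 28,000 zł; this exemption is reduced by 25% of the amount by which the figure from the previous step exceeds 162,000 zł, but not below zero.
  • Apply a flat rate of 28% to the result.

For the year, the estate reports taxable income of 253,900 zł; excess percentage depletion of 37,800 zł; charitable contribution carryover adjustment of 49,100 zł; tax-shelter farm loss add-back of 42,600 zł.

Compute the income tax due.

Tentative minimum tax:
  Adjusted income: 253,900 zł + 37,800 zł + 49,100 zł + 42,600 zł = 383,400 zł
  Exemption: 25% × (383,400 zł − 162,000 zł) = 55,350 zł ≥ 28,000 zł, so the exemption is fully phased out
  Base: 383,400 zł − 0 zł = 383,400 zł
  383,400 zł × 28% = 107,352 zł

General income tax:
  82,000 zł × 12% = 9,840 zł
  106,000 zł × 26% = 27,560 zł
  41,000 zł × 34% = 13,940 zł
  24,900 zł × 47% = 11,703 zł
  → 63,043 zł

107,352 zł > 63,043 zł, so the tentative minimum tax is the binding amount.

107,352 zł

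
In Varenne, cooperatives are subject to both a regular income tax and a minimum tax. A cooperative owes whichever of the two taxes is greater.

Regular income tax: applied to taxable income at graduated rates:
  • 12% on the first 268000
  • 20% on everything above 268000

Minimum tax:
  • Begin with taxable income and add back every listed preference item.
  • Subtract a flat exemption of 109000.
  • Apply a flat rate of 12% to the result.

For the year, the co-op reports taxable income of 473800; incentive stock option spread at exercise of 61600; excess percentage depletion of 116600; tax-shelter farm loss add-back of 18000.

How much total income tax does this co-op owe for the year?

73320

Minimum tax:
  Adjusted income: 473800 + 61600 + 116600 + 18000 = 670000
  Less exemption 109000 → base 561000
  561000 × 12% = 67320

Regular income tax:
  268000 × 12% = 32160
  205800 × 20% = 41160
  → 73320

73320 > 67320, so the regular income tax governs.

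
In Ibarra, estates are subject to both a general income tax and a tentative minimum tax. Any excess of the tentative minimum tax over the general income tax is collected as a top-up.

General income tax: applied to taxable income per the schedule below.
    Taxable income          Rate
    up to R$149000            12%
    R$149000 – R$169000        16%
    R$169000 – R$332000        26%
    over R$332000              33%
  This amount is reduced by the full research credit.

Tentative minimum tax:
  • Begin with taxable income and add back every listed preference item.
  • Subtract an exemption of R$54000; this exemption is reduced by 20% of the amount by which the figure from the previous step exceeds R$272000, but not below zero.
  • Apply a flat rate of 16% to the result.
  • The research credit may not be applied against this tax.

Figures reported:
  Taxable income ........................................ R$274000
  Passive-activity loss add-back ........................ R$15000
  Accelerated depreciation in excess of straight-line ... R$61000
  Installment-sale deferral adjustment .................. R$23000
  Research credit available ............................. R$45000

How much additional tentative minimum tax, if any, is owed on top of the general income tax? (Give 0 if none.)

Tentative minimum tax:
  Adjusted income: R$274000 + R$15000 + R$61000 + R$23000 = R$373000
  Exemption: R$54000 − 20% × (R$373000 − R$272000) = R$54000 − R$20200 = R$33800
  Base: R$373000 − R$33800 = R$339200
  R$339200 × 16% = R$54272

General income tax:
  R$149000 × 12% = R$17880
  R$20000 × 16% = R$3200
  R$105000 × 26% = R$27300
  → R$48380
  Less research credit R$45000 → R$3380

Excess of tentative minimum tax over general income tax: R$54272 − R$3380 = R$50892.

R$50892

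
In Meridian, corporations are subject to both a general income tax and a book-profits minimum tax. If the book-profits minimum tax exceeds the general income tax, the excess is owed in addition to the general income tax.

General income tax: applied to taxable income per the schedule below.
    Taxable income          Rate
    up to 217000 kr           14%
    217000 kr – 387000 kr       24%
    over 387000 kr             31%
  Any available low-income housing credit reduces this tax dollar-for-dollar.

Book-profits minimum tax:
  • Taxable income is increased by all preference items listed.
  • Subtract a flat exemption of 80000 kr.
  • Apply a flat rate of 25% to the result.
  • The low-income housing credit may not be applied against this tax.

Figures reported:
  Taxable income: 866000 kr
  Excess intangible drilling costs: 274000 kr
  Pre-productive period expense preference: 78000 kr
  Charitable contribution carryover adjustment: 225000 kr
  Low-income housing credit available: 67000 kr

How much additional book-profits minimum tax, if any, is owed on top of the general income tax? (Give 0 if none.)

188080 kr

Book-profits minimum tax:
  Adjusted income: 866000 kr + 274000 kr + 78000 kr + 225000 kr = 1443000 kr
  Less exemption 80000 kr → base 1363000 kr
  1363000 kr × 25% = 340750 kr

General income tax:
  217000 kr × 14% = 30380 kr
  170000 kr × 24% = 40800 kr
  479000 kr × 31% = 148490 kr
  → 219670 kr
  Less low-income housing credit 67000 kr → 152670 kr

Excess of book-profits minimum tax over general income tax: 340750 kr − 152670 kr = 188080 kr.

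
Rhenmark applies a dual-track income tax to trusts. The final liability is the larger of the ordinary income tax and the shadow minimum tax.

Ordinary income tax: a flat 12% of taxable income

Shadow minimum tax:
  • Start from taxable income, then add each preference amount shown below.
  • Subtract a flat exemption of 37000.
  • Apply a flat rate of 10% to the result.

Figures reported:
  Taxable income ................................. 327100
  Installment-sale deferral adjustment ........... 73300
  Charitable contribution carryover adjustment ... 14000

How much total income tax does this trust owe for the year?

39252

Ordinary income tax:
  327100 × 12% = 39252

Shadow minimum tax:
  Adjusted income: 327100 + 73300 + 14000 = 414400
  Less exemption 37000 → base 377400
  377400 × 10% = 37740

39252 > 37740, so the ordinary income tax governs.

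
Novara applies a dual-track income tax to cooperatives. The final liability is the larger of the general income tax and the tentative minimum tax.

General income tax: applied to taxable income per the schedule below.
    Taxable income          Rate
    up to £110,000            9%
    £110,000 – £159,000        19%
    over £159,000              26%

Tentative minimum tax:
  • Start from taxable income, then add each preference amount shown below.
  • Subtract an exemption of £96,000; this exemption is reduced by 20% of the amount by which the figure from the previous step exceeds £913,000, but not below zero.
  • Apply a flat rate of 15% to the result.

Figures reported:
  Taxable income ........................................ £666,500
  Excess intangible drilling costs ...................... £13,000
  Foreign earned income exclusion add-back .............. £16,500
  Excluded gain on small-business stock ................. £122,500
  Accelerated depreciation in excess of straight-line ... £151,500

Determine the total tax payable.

£151,160

Tentative minimum tax:
  Adjusted income: £666,500 + £13,000 + £16,500 + £122,500 + £151,500 = £970,000
  Exemption: £96,000 − 20% × (£970,000 − £913,000) = £96,000 − £11,400 = £84,600
  Base: £970,000 − £84,600 = £885,400
  £885,400 × 15% = £132,810

General income tax:
  £110,000 × 9% = £9,900
  £49,000 × 19% = £9,310
  £507,500 × 26% = £131,950
  → £151,160

£151,160 > £132,810, so the general income tax governs.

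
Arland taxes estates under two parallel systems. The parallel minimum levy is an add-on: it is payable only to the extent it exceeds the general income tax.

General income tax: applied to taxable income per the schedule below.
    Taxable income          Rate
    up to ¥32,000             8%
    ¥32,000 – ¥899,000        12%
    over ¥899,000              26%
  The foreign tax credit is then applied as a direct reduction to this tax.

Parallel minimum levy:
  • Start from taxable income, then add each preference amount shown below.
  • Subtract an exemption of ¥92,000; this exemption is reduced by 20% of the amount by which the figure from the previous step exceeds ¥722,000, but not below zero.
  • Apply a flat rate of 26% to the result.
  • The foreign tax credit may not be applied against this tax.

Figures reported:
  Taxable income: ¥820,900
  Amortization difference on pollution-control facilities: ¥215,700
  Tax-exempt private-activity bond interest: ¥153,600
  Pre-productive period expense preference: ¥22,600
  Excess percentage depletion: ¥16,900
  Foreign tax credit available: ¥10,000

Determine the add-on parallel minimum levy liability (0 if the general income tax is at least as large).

¥232,494

General income tax:
  ¥32,000 × 8% = ¥2,560
  ¥788,900 × 12% = ¥94,668
  → ¥97,228
  Less foreign tax credit ¥10,000 → ¥87,228

Parallel minimum levy:
  Adjusted income: ¥820,900 + ¥215,700 + ¥153,600 + ¥22,600 + ¥16,900 = ¥1,229,700
  Exemption: 20% × (¥1,229,700 − ¥722,000) = ¥101,540 ≥ ¥92,000, so the exemption is fully phased out
  Base: ¥1,229,700 − ¥0 = ¥1,229,700
  ¥1,229,700 × 26% = ¥319,722

Excess of parallel minimum levy over general income tax: ¥319,722 − ¥87,228 = ¥232,494.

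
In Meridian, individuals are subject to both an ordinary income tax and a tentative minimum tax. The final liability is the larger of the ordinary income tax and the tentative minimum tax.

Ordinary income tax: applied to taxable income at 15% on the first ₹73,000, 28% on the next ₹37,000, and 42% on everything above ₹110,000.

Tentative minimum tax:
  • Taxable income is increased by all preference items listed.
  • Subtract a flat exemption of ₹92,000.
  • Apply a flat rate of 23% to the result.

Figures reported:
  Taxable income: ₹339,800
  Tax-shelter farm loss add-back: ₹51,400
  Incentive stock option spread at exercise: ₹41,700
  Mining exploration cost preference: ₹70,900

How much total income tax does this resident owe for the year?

₹117,826

Tentative minimum tax:
  Adjusted income: ₹339,800 + ₹51,400 + ₹41,700 + ₹70,900 = ₹503,800
  Less exemption ₹92,000 → base ₹411,800
  ₹411,800 × 23% = ₹94,714

Ordinary income tax:
  ₹73,000 × 15% = ₹10,950
  ₹37,000 × 28% = ₹10,360
  ₹229,800 × 42% = ₹96,516
  → ₹117,826

₹117,826 > ₹94,714, so the ordinary income tax governs.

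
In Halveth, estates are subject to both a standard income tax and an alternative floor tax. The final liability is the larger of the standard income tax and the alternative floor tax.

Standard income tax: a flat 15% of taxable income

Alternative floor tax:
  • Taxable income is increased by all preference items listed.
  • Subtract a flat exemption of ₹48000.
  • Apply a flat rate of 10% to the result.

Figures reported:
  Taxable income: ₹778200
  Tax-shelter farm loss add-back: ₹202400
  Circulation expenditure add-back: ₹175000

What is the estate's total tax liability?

Standard income tax:
  ₹778200 × 15% = ₹116730

Alternative floor tax:
  Adjusted income: ₹778200 + ₹202400 + ₹175000 = ₹1155600
  Less exemption ₹48000 → base ₹1107600
  ₹1107600 × 10% = ₹110760

₹116730 > ₹110760, so the standard income tax governs.

₹116730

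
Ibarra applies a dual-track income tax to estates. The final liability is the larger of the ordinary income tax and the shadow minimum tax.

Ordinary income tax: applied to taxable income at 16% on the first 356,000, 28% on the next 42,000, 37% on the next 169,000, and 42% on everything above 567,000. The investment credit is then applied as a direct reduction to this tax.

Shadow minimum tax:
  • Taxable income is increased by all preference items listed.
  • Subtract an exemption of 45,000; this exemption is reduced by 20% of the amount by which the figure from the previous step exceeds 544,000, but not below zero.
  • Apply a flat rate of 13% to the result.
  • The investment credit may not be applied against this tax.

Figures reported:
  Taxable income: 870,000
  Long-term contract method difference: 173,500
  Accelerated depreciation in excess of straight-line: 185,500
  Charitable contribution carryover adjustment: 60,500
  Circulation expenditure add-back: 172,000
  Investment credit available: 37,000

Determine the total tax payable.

221,510

Ordinary income tax:
  356,000 × 16% = 56,960
  42,000 × 28% = 11,760
  169,000 × 37% = 62,530
  303,000 × 42% = 127,260
  → 258,510
  Less investment credit 37,000 → 221,510

Shadow minimum tax:
  Adjusted income: 870,000 + 173,500 + 185,500 + 60,500 + 172,000 = 1,461,500
  Exemption: 20% × (1,461,500 − 544,000) = 183,500 ≥ 45,000, so the exemption is fully phased out
  Base: 1,461,500 − 0 = 1,461,500
  1,461,500 × 13% = 189,995

221,510 > 189,995, so the ordinary income tax governs.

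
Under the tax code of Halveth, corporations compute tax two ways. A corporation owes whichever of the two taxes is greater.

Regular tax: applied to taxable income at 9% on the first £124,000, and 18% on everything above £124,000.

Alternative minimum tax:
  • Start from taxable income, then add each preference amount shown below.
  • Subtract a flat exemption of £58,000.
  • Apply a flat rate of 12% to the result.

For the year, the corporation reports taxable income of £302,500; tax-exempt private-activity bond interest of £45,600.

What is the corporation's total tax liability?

Alternative minimum tax:
  Adjusted income: £302,500 + £45,600 = £348,100
  Less exemption £58,000 → base £290,100
  £290,100 × 12% = £34,812

Regular tax:
  £124,000 × 9% = £11,160
  £178,500 × 18% = £32,130
  → £43,290

£43,290 > £34,812, so the regular tax governs.

£43,290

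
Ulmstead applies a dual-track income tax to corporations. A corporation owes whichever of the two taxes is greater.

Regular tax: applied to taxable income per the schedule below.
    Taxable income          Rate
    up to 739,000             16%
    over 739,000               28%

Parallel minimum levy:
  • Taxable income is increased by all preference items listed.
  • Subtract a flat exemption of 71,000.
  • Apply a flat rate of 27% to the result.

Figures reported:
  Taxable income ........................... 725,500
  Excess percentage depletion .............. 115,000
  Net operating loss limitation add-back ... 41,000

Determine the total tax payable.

218,835

Parallel minimum levy:
  Adjusted income: 725,500 + 115,000 + 41,000 = 881,500
  Less exemption 71,000 → base 810,500
  810,500 × 27% = 218,835

Regular tax:
  725,500 × 16% = 116,080

218,835 > 116,080, so the parallel minimum levy is the binding amount.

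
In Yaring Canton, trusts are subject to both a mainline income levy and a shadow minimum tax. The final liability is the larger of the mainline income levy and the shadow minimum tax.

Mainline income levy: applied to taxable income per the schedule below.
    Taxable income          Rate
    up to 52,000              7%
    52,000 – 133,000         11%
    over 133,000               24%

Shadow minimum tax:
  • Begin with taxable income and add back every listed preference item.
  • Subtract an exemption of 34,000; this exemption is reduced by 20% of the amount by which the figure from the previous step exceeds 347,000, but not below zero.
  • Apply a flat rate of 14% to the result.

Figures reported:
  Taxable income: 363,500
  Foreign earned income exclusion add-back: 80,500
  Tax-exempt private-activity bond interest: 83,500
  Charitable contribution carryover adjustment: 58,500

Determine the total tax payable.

82,040

Shadow minimum tax:
  Adjusted income: 363,500 + 80,500 + 83,500 + 58,500 = 586,000
  Exemption: 20% × (586,000 − 347,000) = 47,800 ≥ 34,000, so the exemption is fully phased out
  Base: 586,000 − 0 = 586,000
  586,000 × 14% = 82,040

Mainline income levy:
  52,000 × 7% = 3,640
  81,000 × 11% = 8,910
  230,500 × 24% = 55,320
  → 67,870

82,040 > 67,870, so the shadow minimum tax is the binding amount.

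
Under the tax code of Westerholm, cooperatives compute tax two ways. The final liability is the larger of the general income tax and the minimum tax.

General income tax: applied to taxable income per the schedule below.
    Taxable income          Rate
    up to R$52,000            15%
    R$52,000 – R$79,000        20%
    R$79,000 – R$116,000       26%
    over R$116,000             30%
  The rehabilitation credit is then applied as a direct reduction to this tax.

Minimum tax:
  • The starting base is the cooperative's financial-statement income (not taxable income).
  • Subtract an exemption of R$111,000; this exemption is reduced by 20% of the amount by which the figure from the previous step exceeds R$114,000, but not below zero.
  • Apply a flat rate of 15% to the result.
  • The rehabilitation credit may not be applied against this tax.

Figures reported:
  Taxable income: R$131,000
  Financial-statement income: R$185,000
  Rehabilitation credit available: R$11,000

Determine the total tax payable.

General income tax:
  R$52,000 × 15% = R$7,800
  R$27,000 × 20% = R$5,400
  R$37,000 × 26% = R$9,620
  R$15,000 × 30% = R$4,500
  → R$27,320
  Less rehabilitation credit R$11,000 → R$16,320

Minimum tax:
  Base (financial-statement income): R$185,000
  Exemption: R$111,000 − 20% × (R$185,000 − R$114,000) = R$111,000 − R$14,200 = R$96,800
  Base: R$185,000 − R$96,800 = R$88,200
  R$88,200 × 15% = R$13,230

R$16,320 > R$13,230, so the general income tax governs.

R$16,320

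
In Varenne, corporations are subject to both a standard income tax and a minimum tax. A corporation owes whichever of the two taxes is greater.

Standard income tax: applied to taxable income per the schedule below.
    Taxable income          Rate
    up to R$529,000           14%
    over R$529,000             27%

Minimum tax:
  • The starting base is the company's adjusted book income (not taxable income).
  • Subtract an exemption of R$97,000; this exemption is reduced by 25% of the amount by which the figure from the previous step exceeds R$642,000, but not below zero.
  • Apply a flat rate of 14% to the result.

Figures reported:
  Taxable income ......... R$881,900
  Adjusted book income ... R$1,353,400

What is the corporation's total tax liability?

Minimum tax:
  Base (adjusted book income): R$1,353,400
  Exemption: 25% × (R$1,353,400 − R$642,000) = R$177,850 ≥ R$97,000, so the exemption is fully phased out
  Base: R$1,353,400 − R$0 = R$1,353,400
  R$1,353,400 × 14% = R$189,476

Standard income tax:
  R$529,000 × 14% = R$74,060
  R$352,900 × 27% = R$95,283
  → R$169,343

R$189,476 > R$169,343, so the minimum tax is the binding amount.

R$189,476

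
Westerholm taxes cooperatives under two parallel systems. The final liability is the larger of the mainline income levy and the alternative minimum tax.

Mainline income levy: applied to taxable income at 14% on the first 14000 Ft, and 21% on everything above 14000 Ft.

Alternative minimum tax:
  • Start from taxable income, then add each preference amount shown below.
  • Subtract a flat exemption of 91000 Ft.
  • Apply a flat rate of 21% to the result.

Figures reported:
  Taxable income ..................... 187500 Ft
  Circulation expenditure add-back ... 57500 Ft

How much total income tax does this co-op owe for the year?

Mainline income levy:
  14000 Ft × 14% = 1960 Ft
  173500 Ft × 21% = 36435 Ft
  → 38395 Ft

Alternative minimum tax:
  Adjusted income: 187500 Ft + 57500 Ft = 245000 Ft
  Less exemption 91000 Ft → base 154000 Ft
  154000 Ft × 21% = 32340 Ft

38395 Ft > 32340 Ft, so the mainline income levy governs.

38395 Ft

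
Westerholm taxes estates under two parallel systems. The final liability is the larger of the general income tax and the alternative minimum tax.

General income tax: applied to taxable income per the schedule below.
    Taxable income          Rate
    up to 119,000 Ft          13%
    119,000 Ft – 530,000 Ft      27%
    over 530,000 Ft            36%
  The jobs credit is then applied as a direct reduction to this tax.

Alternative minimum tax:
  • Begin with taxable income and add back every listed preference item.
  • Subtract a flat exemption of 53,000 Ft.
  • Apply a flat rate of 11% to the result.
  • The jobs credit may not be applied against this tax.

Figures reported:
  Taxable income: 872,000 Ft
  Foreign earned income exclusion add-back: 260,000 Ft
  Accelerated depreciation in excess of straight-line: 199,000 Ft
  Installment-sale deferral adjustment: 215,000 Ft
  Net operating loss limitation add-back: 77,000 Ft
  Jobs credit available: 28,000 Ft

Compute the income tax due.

221,560 Ft

General income tax:
  119,000 Ft × 13% = 15,470 Ft
  411,000 Ft × 27% = 110,970 Ft
  342,000 Ft × 36% = 123,120 Ft
  → 249,560 Ft
  Less jobs credit 28,000 Ft → 221,560 Ft

Alternative minimum tax:
  Adjusted income: 872,000 Ft + 260,000 Ft + 199,000 Ft + 215,000 Ft + 77,000 Ft = 1,623,000 Ft
  Less exemption 53,000 Ft → base 1,570,000 Ft
  1,570,000 Ft × 11% = 172,700 Ft

221,560 Ft > 172,700 Ft, so the general income tax governs.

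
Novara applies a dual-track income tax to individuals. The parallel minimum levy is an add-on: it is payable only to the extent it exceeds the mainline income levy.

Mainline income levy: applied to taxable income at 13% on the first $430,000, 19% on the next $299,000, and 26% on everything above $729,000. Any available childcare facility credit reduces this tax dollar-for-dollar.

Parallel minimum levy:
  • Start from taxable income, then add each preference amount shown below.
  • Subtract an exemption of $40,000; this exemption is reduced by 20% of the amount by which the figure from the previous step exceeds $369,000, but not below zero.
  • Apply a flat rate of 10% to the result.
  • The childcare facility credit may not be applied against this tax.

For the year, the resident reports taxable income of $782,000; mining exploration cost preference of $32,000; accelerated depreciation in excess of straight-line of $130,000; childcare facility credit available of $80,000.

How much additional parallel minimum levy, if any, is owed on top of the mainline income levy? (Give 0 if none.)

Mainline income levy:
  $430,000 × 13% = $55,900
  $299,000 × 19% = $56,810
  $53,000 × 26% = $13,780
  → $126,490
  Less childcare facility credit $80,000 → $46,490

Parallel minimum levy:
  Adjusted income: $782,000 + $32,000 + $130,000 = $944,000
  Exemption: 20% × ($944,000 − $369,000) = $115,000 ≥ $40,000, so the exemption is fully phased out
  Base: $944,000 − $0 = $944,000
  $944,000 × 10% = $94,400

Excess of parallel minimum levy over mainline income levy: $94,400 − $46,490 = $47,910.

$47,910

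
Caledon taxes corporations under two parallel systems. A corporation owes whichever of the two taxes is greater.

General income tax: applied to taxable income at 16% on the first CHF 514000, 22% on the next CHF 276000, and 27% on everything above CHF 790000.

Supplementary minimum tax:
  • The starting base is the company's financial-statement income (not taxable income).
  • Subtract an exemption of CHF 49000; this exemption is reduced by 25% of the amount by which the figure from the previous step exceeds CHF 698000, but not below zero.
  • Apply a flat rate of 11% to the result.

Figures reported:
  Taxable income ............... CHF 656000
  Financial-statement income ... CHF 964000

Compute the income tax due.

Supplementary minimum tax:
  Base (financial-statement income): CHF 964000
  Exemption: 25% × (CHF 964000 − CHF 698000) = CHF 66500 ≥ CHF 49000, so the exemption is fully phased out
  Base: CHF 964000 − CHF 0 = CHF 964000
  CHF 964000 × 11% = CHF 106040

General income tax:
  CHF 514000 × 16% = CHF 82240
  CHF 142000 × 22% = CHF 31240
  → CHF 113480

CHF 113480 > CHF 106040, so the general income tax governs.

CHF 113480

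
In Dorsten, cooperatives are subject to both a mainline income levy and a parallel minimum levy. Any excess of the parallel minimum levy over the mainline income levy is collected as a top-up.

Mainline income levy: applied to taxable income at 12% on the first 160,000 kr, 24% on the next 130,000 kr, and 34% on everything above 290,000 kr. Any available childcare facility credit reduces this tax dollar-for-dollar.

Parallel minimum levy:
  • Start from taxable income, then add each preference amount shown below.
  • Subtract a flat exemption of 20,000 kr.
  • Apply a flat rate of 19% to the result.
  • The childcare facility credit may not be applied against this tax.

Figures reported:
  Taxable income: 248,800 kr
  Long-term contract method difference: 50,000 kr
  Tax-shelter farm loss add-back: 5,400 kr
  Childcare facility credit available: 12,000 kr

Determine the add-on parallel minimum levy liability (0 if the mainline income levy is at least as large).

Parallel minimum levy:
  Adjusted income: 248,800 kr + 50,000 kr + 5,400 kr = 304,200 kr
  Less exemption 20,000 kr → base 284,200 kr
  284,200 kr × 19% = 53,998 kr

Mainline income levy:
  160,000 kr × 12% = 19,200 kr
  88,800 kr × 24% = 21,312 kr
  → 40,512 kr
  Less childcare facility credit 12,000 kr → 28,512 kr

Excess of parallel minimum levy over mainline income levy: 53,998 kr − 28,512 kr = 25,486 kr.

25,486 kr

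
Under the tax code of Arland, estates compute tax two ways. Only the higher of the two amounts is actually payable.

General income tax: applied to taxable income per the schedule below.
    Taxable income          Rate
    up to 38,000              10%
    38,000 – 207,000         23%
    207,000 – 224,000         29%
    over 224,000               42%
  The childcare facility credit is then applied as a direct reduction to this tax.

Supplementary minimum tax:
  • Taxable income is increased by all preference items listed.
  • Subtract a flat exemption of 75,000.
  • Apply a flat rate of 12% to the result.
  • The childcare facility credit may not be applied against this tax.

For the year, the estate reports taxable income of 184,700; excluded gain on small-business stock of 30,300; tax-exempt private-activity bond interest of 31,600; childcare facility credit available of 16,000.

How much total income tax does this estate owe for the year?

21,541

General income tax:
  38,000 × 10% = 3,800
  146,700 × 23% = 33,741
  → 37,541
  Less childcare facility credit 16,000 → 21,541

Supplementary minimum tax:
  Adjusted income: 184,700 + 30,300 + 31,600 = 246,600
  Less exemption 75,000 → base 171,600
  171,600 × 12% = 20,592

21,541 > 20,592, so the general income tax governs.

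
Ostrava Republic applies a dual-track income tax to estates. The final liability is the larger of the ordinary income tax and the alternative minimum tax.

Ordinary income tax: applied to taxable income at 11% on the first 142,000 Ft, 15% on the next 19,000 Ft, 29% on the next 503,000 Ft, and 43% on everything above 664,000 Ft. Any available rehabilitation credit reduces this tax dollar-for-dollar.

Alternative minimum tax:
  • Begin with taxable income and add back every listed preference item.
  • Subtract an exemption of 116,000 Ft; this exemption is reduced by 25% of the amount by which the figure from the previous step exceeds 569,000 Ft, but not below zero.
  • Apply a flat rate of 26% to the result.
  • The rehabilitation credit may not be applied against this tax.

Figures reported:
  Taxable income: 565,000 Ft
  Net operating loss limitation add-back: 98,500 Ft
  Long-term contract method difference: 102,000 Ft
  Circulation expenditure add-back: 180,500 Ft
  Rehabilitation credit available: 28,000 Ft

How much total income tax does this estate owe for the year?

240,305 Ft

Ordinary income tax:
  142,000 Ft × 11% = 15,620 Ft
  19,000 Ft × 15% = 2,850 Ft
  404,000 Ft × 29% = 117,160 Ft
  → 135,630 Ft
  Less rehabilitation credit 28,000 Ft → 107,630 Ft

Alternative minimum tax:
  Adjusted income: 565,000 Ft + 98,500 Ft + 102,000 Ft + 180,500 Ft = 946,000 Ft
  Exemption: 116,000 Ft − 25% × (946,000 Ft − 569,000 Ft) = 116,000 Ft − 94,250 Ft = 21,750 Ft
  Base: 946,000 Ft − 21,750 Ft = 924,250 Ft
  924,250 Ft × 26% = 240,305 Ft

240,305 Ft > 107,630 Ft, so the alternative minimum tax is the binding amount.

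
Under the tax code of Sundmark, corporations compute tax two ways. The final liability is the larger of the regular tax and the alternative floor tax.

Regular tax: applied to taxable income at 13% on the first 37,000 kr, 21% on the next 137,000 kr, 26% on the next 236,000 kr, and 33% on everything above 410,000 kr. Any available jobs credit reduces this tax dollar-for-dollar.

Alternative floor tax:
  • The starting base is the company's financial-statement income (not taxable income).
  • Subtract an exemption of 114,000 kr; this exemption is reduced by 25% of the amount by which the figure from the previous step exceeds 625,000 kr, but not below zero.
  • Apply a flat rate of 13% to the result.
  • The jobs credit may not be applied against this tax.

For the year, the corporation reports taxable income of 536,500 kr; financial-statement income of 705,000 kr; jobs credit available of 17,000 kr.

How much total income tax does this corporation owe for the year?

119,685 kr

Alternative floor tax:
  Base (financial-statement income): 705,000 kr
  Exemption: 114,000 kr − 25% × (705,000 kr − 625,000 kr) = 114,000 kr − 20,000 kr = 94,000 kr
  Base: 705,000 kr − 94,000 kr = 611,000 kr
  611,000 kr × 13% = 79,430 kr

Regular tax:
  37,000 kr × 13% = 4,810 kr
  137,000 kr × 21% = 28,770 kr
  236,000 kr × 26% = 61,360 kr
  126,500 kr × 33% = 41,745 kr
  → 136,685 kr
  Less jobs credit 17,000 kr → 119,685 kr

119,685 kr > 79,430 kr, so the regular tax governs.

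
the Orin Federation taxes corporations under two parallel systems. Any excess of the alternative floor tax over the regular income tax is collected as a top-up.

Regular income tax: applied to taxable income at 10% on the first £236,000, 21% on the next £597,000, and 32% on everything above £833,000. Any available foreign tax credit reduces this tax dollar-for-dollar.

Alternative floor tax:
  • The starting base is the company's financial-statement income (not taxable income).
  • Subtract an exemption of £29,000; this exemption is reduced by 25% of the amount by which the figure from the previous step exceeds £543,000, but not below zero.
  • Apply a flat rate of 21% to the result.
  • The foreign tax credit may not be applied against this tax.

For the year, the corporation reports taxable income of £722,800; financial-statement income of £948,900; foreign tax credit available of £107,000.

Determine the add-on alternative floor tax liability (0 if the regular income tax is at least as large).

£180,441

Alternative floor tax:
  Base (financial-statement income): £948,900
  Exemption: 25% × (£948,900 − £543,000) = £101,475 ≥ £29,000, so the exemption is fully phased out
  Base: £948,900 − £0 = £948,900
  £948,900 × 21% = £199,269

Regular income tax:
  £236,000 × 10% = £23,600
  £486,800 × 21% = £102,228
  → £125,828
  Less foreign tax credit £107,000 → £18,828

Excess of alternative floor tax over regular income tax: £199,269 − £18,828 = £180,441.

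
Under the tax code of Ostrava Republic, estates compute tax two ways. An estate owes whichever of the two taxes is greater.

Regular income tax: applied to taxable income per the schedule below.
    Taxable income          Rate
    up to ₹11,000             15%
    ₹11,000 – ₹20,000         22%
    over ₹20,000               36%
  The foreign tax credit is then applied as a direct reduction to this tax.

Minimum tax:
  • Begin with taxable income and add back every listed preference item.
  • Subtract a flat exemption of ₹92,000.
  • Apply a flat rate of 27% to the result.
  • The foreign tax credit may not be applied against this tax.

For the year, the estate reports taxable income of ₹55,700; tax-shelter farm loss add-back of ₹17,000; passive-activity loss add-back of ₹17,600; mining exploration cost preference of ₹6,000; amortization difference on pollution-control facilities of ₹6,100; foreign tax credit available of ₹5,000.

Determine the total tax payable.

Regular income tax:
  ₹11,000 × 15% = ₹1,650
  ₹9,000 × 22% = ₹1,980
  ₹35,700 × 36% = ₹12,852
  → ₹16,482
  Less foreign tax credit ₹5,000 → ₹11,482

Minimum tax:
  Adjusted income: ₹55,700 + ₹17,000 + ₹17,600 + ₹6,000 + ₹6,100 = ₹102,400
  Less exemption ₹92,000 → base ₹10,400
  ₹10,400 × 27% = ₹2,808

₹11,482 > ₹2,808, so the regular income tax governs.

₹11,482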